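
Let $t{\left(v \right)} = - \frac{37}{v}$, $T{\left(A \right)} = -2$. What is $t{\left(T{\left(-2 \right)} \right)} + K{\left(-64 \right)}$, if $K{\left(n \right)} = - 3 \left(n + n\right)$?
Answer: $\frac{805}{2} \approx 402.5$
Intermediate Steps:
$K{\left(n \right)} = - 6 n$ ($K{\left(n \right)} = - 3 \cdot 2 n = - 6 n$)
$t{\left(T{\left(-2 \right)} \right)} + K{\left(-64 \right)} = - \frac{37}{-2} - -384 = \left(-37\right) \left(- \frac{1}{2}\right) + 384 = \frac{37}{2} + 384 = \frac{805}{2}$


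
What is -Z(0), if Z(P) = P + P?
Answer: 0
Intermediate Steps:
Z(P) = 2*P
-Z(0) = -2*0 = -1*0 = 0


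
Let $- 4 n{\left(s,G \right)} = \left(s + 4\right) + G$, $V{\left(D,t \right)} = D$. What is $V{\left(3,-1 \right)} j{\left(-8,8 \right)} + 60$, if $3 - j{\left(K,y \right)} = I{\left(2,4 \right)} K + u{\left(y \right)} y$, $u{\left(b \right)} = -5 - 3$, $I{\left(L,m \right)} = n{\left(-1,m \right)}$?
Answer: $219$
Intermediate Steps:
$n{\left(s,G \right)} = -1 - \frac{G}{4} - \frac{s}{4}$ ($n{\left(s,G \right)} = - \frac{\left(s + 4\right) + G}{4} = - \frac{\left(4 + s\right) + G}{4} = - \frac{4 + G + s}{4} = -1 - \frac{G}{4} - \frac{s}{4}$)
$I{\left(L,m \right)} = - \frac{3}{4} - \frac{m}{4}$ ($I{\left(L,m \right)} = -1 - \frac{m}{4} - - \frac{1}{4} = -1 - \frac{m}{4} + \frac{1}{4} = - \frac{3}{4} - \frac{m}{4}$)
$u{\left(b \right)} = -8$
$j{\left(K,y \right)} = 3 + 8 y + \frac{7 K}{4}$ ($j{\left(K,y \right)} = 3 - \left(\left(- \frac{3}{4} - 1\right) K - 8 y\right) = 3 - \left(- \frac{7 K}{4} - 8 y\right) = 3 - \left(- 8 y - \frac{7 K}{4}\right) = 3 + \left(8 y + \frac{7 K}{4}\right) = 3 + 8 y + \frac{7 K}{4}$)
$V{\left(3,-1 \right)} j{\left(-8,8 \right)} + 60 = 3 \left(3 + 8 \cdot 8 + \frac{7}{4} \left(-8\right)\right) + 60 = 3 \left(3 + 64 - 14\right) + 60 = 3 \cdot 53 + 60 = 159 + 60 = 219$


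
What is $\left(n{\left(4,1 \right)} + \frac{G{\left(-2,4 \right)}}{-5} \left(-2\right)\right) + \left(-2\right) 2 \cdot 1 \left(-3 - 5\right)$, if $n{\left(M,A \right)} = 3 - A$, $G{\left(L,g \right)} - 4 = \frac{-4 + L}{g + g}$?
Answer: $\frac{353}{10} \approx 35.3$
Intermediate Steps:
$G{\left(L,g \right)} = 4 + \frac{-4 + L}{2 g}$ ($G{\left(L,g \right)} = 4 + \frac{-4 + L}{g + g} = 4 + \frac{-4 + L}{2 g}$)
$\left(n{\left(4,1 \right)} + \frac{G{\left(-2,4 \right)}}{-5} \left(-2\right)\right) + \left(-2\right) 2 \cdot 1 \left(-3 - 5\right) = \left(\left(3 - 1\right) + \frac{\frac{1}{2} \cdot \frac{1}{4} \left(-4 - 2 + 8 \cdot 4\right)}{-5} \left(-2\right)\right) + \left(-2\right) 2 \cdot 1 \left(-3 - 5\right) = \left(\left(3 - 1\right) + \frac{1}{2} \cdot \frac{1}{4} \left(-4 - 2 + 32\right) \left(- \frac{1}{5}\right) \left(-2\right)\right) + \left(-4\right) 1 \left(-3 - 5\right) = \left(2 + \frac{1}{2} \cdot \frac{1}{4} \cdot 26 \left(- \frac{1}{5}\right) \left(-2\right)\right) - -32 = \left(2 + \frac{13}{4} \left(- \frac{1}{5}\right) \left(-2\right)\right) + 32 = \left(2 - - \frac{13}{10}\right) + 32 = \left(2 + \frac{13}{10}\right) + 32 = \frac{33}{10} + 32 = \frac{353}{10}$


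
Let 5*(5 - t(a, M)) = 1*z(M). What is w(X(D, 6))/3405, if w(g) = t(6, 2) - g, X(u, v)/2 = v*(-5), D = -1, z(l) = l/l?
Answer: 108/5675 ≈ 0.019031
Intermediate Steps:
z(l) = 1
X(u, v) = -10*v (X(u, v) = 2*(v*(-5)) = 2*(-5*v) = -10*v)
t(a, M) = 24/5 (t(a, M) = 5 - 1/5 = 5 - ⅕*1 = 5 - ⅕ = 24/5)
w(g) = 24/5 - g
w(X(D, 6))/3405 = (24/5 - (-10)*6)/3405 = (24/5 - 1*(-60))/3405 = (24/5 + 60)/3405 = (1/3405)*(324/5) = 108/5675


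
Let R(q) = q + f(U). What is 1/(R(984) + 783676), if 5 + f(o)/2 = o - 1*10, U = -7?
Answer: 1/784616 ≈ 1.2745e-6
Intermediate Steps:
f(o) = -30 + 2*o (f(o) = -10 + 2*(o - 1*10) = -10 + 2*(o - 10) = -10 + 2*(-10 + o) = -10 + (-20 + 2*o) = -30 + 2*o)
R(q) = -44 + q (R(q) = q + (-30 + 2*(-7)) = q + (-30 - 14) = q - 44 = -44 + q)
1/(R(984) + 783676) = 1/((-44 + 984) + 783676) = 1/(940 + 783676) = 1/784616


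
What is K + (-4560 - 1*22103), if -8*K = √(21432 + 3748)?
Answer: -26663 - √6295/4 ≈ -26683.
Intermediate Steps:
K = -√6295/4 (K = -√(21432 + 3748)/8 = -√6295/4 ≈ -19.835)
K + (-4560 - 1*22103) = -√6295/4 + (-4560 - 1*22103) = -√6295/4 + (-4560 - 22103) = -√6295/4 - 26663 = -26663 - √6295/4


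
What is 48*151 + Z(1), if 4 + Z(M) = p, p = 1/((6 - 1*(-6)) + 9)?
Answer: 152125/21 ≈ 7244.0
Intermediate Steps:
p = 1/21 (p = 1/((6 + 6) + 9) = 1/(12 + 9) = 1/21 ≈ 0.047619)
Z(M) = -83/21 (Z(M) = -4 + 1/21 = -83/21)
48*151 + Z(1) = 48*151 - 83/21 = 7248 - 83/21 = 152125/21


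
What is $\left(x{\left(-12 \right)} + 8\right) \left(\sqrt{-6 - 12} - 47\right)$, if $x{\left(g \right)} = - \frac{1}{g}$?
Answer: $- \frac{4559}{12} + \frac{97 i \sqrt{2}}{4} \approx -379.92 + 34.295 i$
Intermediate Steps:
$\left(x{\left(-12 \right)} + 8\right) \left(\sqrt{-6 - 12} - 47\right) = \left(- \frac{1}{-12} + 8\right) \left(\sqrt{-6 - 12} - 47\right) = \left(\left(-1\right) \left(- \frac{1}{12}\right) + 8\right) \left(\sqrt{-18} - 47\right) = \left(\frac{1}{12} + 8\right) \left(3 i \sqrt{2} - 47\right) = \frac{97 \left(-47 + 3 i \sqrt{2}\right)}{12} = - \frac{4559}{12} + \frac{97 i \sqrt{2}}{4}$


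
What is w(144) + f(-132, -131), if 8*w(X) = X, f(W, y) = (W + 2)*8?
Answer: -1022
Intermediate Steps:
f(W, y) = 16 + 8*W (f(W, y) = (2 + W)*8 = 16 + 8*W)
w(X) = X/8
w(144) + f(-132, -131) = (1/8)*144 + (16 + 8*(-132)) = 18 + (16 - 1056) = 18 - 1040 = -1022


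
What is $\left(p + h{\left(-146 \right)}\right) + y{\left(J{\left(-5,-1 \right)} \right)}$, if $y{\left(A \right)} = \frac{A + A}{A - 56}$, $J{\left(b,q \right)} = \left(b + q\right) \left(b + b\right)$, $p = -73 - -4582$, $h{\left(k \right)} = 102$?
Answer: $4641$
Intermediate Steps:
$p = 4509$ ($p = -73 + 4582 = 4509$)
$J{\left(b,q \right)} = 2 b \left(b + q\right)$ ($J{\left(b,q \right)} = \left(b + q\right) 2 b = 2 b \left(b + q\right)$)
$y{\left(A \right)} = \frac{2 A}{-56 + A}$
$\left(p + h{\left(-146 \right)}\right) + y{\left(J{\left(-5,-1 \right)} \right)} = \left(4509 + 102\right) + \frac{2 \cdot 2 \left(-5\right) \left(-5 - 1\right)}{-56 + 2 \left(-5\right) \left(-5 - 1\right)} = 4611 + \frac{2 \cdot 2 \left(-5\right) \left(-6\right)}{-56 + 2 \left(-5\right) \left(-6\right)} = 4611 + 2 \cdot 60 \frac{1}{-56 + 60} = 4611 + 2 \cdot 60 \cdot \frac{1}{4} = 4611 + 30 = 4641$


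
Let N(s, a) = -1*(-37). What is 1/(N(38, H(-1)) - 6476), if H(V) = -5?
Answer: -1/6439 ≈ -0.00015530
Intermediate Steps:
N(s, a) = 37
1/(N(38, H(-1)) - 6476) = 1/(37 - 6476) = 1/(-6439) = -1/6439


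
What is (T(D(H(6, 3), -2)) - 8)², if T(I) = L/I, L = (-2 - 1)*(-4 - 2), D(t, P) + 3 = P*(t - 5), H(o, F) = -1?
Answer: 36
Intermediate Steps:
D(t, P) = -3 + P*(-5 + t) (D(t, P) = -3 + P*(t - 5) = -3 + P*(-5 + t))
L = 18 (L = -3*(-6) = 18)
T(I) = 18/I
(T(D(H(6, 3), -2)) - 8)² = (18/(-3 - 5*(-2) - 2*(-1)) - 8)² = (18/(-3 + 10 + 2) - 8)² = (18/9 - 8)² = (18*(⅑) - 8)² = (2 - 8)² = (-6)² = 36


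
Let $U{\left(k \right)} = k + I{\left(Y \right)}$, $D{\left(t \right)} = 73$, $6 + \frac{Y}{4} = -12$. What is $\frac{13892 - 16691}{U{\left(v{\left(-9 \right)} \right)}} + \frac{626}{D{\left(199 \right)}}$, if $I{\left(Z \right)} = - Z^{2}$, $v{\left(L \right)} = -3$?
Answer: $\frac{1150463}{126217} \approx 9.115$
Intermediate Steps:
$Y = -72$ ($Y = -24 + 4 \left(-12\right) = -24 - 48 = -72$)
$U{\left(k \right)} = -5184 + k$ ($U{\left(k \right)} = k - \left(-72\right)^{2} = k - 5184 = -5184 + k$)
$\frac{13892 - 16691}{U{\left(v{\left(-9 \right)} \right)}} + \frac{626}{D{\left(199 \right)}} = \frac{13892 - 16691}{-5184 - 3} + \frac{626}{73} = - \frac{2799}{-5187} + 626 \cdot \frac{1}{73} = \left(-2799\right) \left(- \frac{1}{5187}\right) + \frac{626}{73} = \frac{933}{1729} + \frac{626}{73} = \frac{1150463}{126217}$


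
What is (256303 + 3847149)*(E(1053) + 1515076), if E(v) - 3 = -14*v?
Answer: 6156560863324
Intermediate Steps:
E(v) = 3 - 14*v
(256303 + 3847149)*(E(1053) + 1515076) = (256303 + 3847149)*((3 - 14*1053) + 1515076) = 4103452*((3 - 14742) + 1515076) = 4103452*(-14739 + 1515076) = 4103452*1500337 = 6156560863324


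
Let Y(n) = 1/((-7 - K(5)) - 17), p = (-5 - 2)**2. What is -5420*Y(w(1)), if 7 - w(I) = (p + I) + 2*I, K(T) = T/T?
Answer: 1084/5 ≈ 216.80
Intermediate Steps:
p = 49 (p = (-7)**2 = 49)
K(T) = 1
w(I) = -42 - 3*I (w(I) = 7 - ((49 + I) + 2*I) = 7 - (49 + 3*I) = 7 + (-49 - 3*I) = -42 - 3*I)
Y(n) = -1/25 (Y(n) = 1/((-7 - 1*1) - 17) = 1/((-7 - 1) - 17) = 1/(-8 - 17) = 1/(-25) = -1/25)
-5420*Y(w(1)) = -5420*(-1/25) = 1084/5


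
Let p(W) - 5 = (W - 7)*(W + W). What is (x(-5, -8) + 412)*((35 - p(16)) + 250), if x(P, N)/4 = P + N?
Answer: -2880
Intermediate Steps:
x(P, N) = 4*N + 4*P (x(P, N) = 4*(P + N) = 4*(N + P) = 4*N + 4*P)
p(W) = 5 + 2*W*(-7 + W) (p(W) = 5 + (W - 7)*(W + W) = 5 + (-7 + W)*(2*W) = 5 + 2*W*(-7 + W))
(x(-5, -8) + 412)*((35 - p(16)) + 250) = ((4*(-8) + 4*(-5)) + 412)*((35 - (5 - 14*16 + 2*16²)) + 250) = ((-32 - 20) + 412)*((35 - (5 - 224 + 2*256)) + 250) = (-52 + 412)*((35 - (5 - 224 + 512)) + 250) = 360*((35 - 1*293) + 250) = 360*((35 - 293) + 250) = 360*(-258 + 250) = 360*(-8) = -2880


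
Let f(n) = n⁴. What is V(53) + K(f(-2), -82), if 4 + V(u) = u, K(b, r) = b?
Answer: 65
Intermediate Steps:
V(u) = -4 + u
V(53) + K(f(-2), -82) = (-4 + 53) + (-2)⁴ = 49 + 16 = 65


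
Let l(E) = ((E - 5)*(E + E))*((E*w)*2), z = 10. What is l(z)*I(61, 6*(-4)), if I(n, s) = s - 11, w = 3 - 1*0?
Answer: -210000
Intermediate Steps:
w = 3 (w = 3 + 0 = 3)
I(n, s) = -11 + s
l(E) = 12*E²*(-5 + E) (l(E) = ((E - 5)*(E + E))*((E*3)*2) = ((-5 + E)*(2*E))*((3*E)*2) = (2*E*(-5 + E))*(6*E) = 12*E²*(-5 + E))
l(z)*I(61, 6*(-4)) = (12*10²*(-5 + 10))*(-11 + 6*(-4)) = (12*100*5)*(-11 - 24) = 6000*(-35) = -210000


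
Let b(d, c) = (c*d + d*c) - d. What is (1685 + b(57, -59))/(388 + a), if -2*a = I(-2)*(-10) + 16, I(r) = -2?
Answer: -2549/185 ≈ -13.778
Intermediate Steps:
a = -18 (a = -(-2*(-10) + 16)/2 = -(20 + 16)/2 = -½*36 = -18)
b(d, c) = -d + 2*c*d (b(d, c) = (c*d + c*d) - d = 2*c*d - d = -d + 2*c*d)
(1685 + b(57, -59))/(388 + a) = (1685 + 57*(-1 + 2*(-59)))/(388 - 18) = (1685 + 57*(-1 - 118))/370 = (1685 + 57*(-119))*(1/370) = (1685 - 6783)*(1/370) = -5098*1/370 = -2549/185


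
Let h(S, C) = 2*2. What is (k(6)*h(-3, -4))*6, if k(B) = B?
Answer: 144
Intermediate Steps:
h(S, C) = 4
(k(6)*h(-3, -4))*6 = (6*4)*6 = 24*6 = 144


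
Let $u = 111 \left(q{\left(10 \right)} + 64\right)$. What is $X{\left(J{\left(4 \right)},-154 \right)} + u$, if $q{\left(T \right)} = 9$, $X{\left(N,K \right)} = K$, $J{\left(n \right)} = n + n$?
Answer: $7949$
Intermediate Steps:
$J{\left(n \right)} = 2 n$
$u = 8103$ ($u = 111 \left(9 + 64\right) = 111 \cdot 73 = 8103$)
$X{\left(J{\left(4 \right)},-154 \right)} + u = -154 + 8103 = 7949$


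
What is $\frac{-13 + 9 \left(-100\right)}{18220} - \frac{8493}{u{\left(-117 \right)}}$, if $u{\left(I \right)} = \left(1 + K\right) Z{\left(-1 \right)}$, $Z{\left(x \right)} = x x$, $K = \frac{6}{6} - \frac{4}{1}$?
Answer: $\frac{77370317}{18220} \approx 4246.5$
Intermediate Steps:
$K = -3$ ($K = 6 \cdot \frac{1}{6} - 4 = 1 - 4 = -3$)
$Z{\left(x \right)} = x^{2}$
$u{\left(I \right)} = -2$ ($u{\left(I \right)} = \left(1 - 3\right) \left(-1\right)^{2} = \left(-2\right) 1 = -2$)
$\frac{-13 + 9 \left(-100\right)}{18220} - \frac{8493}{u{\left(-117 \right)}} = \frac{-13 + 9 \left(-100\right)}{18220} - \frac{8493}{-2} = \left(-13 - 900\right) \frac{1}{18220} - - \frac{8493}{2} = \left(-913\right) \frac{1}{18220} + \frac{8493}{2} = - \frac{913}{18220} + \frac{8493}{2} = \frac{77370317}{18220}$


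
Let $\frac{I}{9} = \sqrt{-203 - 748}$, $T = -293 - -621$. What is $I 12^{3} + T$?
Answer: $328 + 15552 i \sqrt{951} \approx 328.0 + 4.796 \cdot 10^{5} i$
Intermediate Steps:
$T = 328$ ($T = -293 + 621 = 328$)
$I = 9 i \sqrt{951}$ ($I = 9 \sqrt{-203 - 748} = 9 \sqrt{-951} = 9 i \sqrt{951} \approx 277.54 i$)
$I 12^{3} + T = 9 i \sqrt{951} \cdot 12^{3} + 328 = 9 i \sqrt{951} \cdot 1728 + 328 = 15552 i \sqrt{951} + 328 = 328 + 15552 i \sqrt{951}$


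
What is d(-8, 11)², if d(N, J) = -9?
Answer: 81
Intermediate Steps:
d(-8, 11)² = (-9)² = 81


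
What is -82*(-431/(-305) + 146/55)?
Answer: -1119054/3355 ≈ -333.55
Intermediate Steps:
-82*(-431/(-305) + 146/55) = -82*(-431*(-1/305) + 146*(1/55)) = -82*(431/305 + 146/55) = -82*13647/3355 = -1119054/3355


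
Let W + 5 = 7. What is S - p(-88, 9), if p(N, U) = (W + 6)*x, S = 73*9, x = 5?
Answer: 617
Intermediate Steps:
W = 2 (W = -5 + 7 = 2)
S = 657
p(N, U) = 40 (p(N, U) = (2 + 6)*5 = 8*5 = 40)
S - p(-88, 9) = 657 - 1*40 = 657 - 40 = 617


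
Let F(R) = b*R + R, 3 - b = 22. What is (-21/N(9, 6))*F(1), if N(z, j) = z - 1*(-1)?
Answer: 189/5 ≈ 37.800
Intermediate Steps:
b = -19 (b = 3 - 1*22 = 3 - 22 = -19)
N(z, j) = 1 + z (N(z, j) = z + 1 = 1 + z)
F(R) = -18*R (F(R) = -19*R + R = -18*R)
(-21/N(9, 6))*F(1) = (-21/(1 + 9))*(-18*1) = -21/10*(-18) = 189/5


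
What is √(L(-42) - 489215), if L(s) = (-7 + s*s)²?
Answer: √2597834 ≈ 1611.8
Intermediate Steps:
L(s) = (-7 + s²)²
√(L(-42) - 489215) = √((-7 + (-42)²)² - 489215) = √((-7 + 1764)² - 489215) = √(1757² - 489215) = √(3087049 - 489215) = √2597834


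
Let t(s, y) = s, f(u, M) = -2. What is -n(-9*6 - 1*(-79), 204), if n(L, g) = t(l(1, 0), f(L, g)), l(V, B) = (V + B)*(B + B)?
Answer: 0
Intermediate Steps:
l(V, B) = 2*B*(B + V) (l(V, B) = (B + V)*(2*B) = 2*B*(B + V))
n(L, g) = 0 (n(L, g) = 2*0*(0 + 1) = 2*0*1 = 0)
-n(-9*6 - 1*(-79), 204) = -1*0 = 0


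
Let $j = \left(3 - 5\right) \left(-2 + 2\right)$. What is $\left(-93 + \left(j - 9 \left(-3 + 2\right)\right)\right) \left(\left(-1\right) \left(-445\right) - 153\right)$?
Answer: $-24528$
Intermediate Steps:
$j = 0$ ($j = \left(-2\right) 0 = 0$)
$\left(-93 + \left(j - 9 \left(-3 + 2\right)\right)\right) \left(\left(-1\right) \left(-445\right) - 153\right) = \left(-93 + \left(0 - 9 \left(-3 + 2\right)\right)\right) \left(\left(-1\right) \left(-445\right) - 153\right) = \left(-93 + \left(0 - -9\right)\right) \left(445 - 153\right) = \left(-93 + \left(0 + 9\right)\right) 292 = \left(-93 + 9\right) 292 = \left(-84\right) 292 = -24528$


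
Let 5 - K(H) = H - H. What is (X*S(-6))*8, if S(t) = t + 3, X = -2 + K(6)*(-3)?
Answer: 408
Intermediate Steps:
K(H) = 5 (K(H) = 5 - (H - H) = 5 - 1*0 = 5 + 0 = 5)
X = -17 (X = -2 + 5*(-3) = -2 - 15 = -17)
S(t) = 3 + t
(X*S(-6))*8 = -17*(3 - 6)*8 = -17*(-3)*8 = 51*8 = 408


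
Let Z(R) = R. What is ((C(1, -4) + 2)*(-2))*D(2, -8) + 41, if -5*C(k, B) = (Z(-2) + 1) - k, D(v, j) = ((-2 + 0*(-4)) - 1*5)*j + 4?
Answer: -247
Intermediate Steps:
D(v, j) = 4 - 7*j (D(v, j) = ((-2 + 0) - 5)*j + 4 = (-2 - 5)*j + 4 = -7*j + 4 = 4 - 7*j)
C(k, B) = ⅕ + k/5 (C(k, B) = -((-2 + 1) - k)/5 = -(-1 - k)/5 = ⅕ + k/5)
((C(1, -4) + 2)*(-2))*D(2, -8) + 41 = (((⅕ + (⅕)*1) + 2)*(-2))*(4 - 7*(-8)) + 41 = (((⅕ + ⅕) + 2)*(-2))*(4 + 56) + 41 = ((⅖ + 2)*(-2))*60 + 41 = ((12/5)*(-2))*60 + 41 = -24/5*60 + 41 = -288 + 41 = -247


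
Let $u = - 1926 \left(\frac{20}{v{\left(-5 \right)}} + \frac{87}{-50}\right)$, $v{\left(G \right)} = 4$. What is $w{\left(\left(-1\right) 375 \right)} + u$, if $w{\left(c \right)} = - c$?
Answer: $- \frac{147594}{25} \approx -5903.8$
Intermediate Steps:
$u = - \frac{156969}{25}$ ($u = - 1926 \left(\frac{20}{4} + \frac{87}{-50}\right) = - 1926 \left(20 \cdot \frac{1}{4} + 87 \left(- \frac{1}{50}\right)\right) = - 1926 \left(5 - \frac{87}{50}\right) = \left(-1926\right) \frac{163}{50} = - \frac{156969}{25} \approx -6278.8$)
$w{\left(\left(-1\right) 375 \right)} + u = - \left(-1\right) 375 - \frac{156969}{25} = \left(-1\right) \left(-375\right) - \frac{156969}{25} = 375 - \frac{156969}{25} = - \frac{147594}{25}$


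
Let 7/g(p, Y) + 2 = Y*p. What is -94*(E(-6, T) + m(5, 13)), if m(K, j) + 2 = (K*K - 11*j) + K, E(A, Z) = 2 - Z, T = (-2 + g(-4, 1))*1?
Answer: 30973/3 ≈ 10324.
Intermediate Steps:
g(p, Y) = 7/(-2 + Y*p)
T = -19/6 (T = (-2 + 7/(-2 + 1*(-4)))*1 = (-2 + 7/(-2 - 4))*1 = (-2 + 7/(-6))*1 = (-2 + 7*(-1/6))*1 = (-2 - 7/6)*1 = -19/6*1 = -19/6 ≈ -3.1667)
m(K, j) = -2 + K + K**2 - 11*j (m(K, j) = -2 + ((K*K - 11*j) + K) = -2 + ((K**2 - 11*j) + K) = -2 + (K + K**2 - 11*j) = -2 + K + K**2 - 11*j)
-94*(E(-6, T) + m(5, 13)) = -94*((2 - 1*(-19/6)) + (-2 + 5 + 5**2 - 11*13)) = -94*((2 + 19/6) + (-2 + 5 + 25 - 143)) = -94*(31/6 - 115) = -94*(-659/6) = 30973/3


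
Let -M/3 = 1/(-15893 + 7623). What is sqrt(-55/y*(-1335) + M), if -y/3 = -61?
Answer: sqrt(102108982195510)/504470 ≈ 20.031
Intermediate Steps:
y = 183 (y = -3*(-61) = 183)
M = 3/8270 (M = -3/(-15893 + 7623) = -3/(-8270) = -3*(-1/8270) = 3/8270 ≈ 0.00036276)
sqrt(-55/y*(-1335) + M) = sqrt(-55/183*(-1335) + 3/8270) = sqrt(24475/61 + 3/8270) = sqrt(202408433/504470) = sqrt(102108982195510)/504470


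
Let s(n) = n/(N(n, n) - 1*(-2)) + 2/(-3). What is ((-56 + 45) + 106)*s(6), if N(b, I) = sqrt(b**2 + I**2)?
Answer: -4085/51 + 855*sqrt(2)/17 ≈ -8.9714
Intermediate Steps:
N(b, I) = sqrt(I**2 + b**2)
s(n) = -2/3 + n/(2 + sqrt(2)*sqrt(n**2)) (s(n) = n/(sqrt(n**2 + n**2) - 1*(-2)) + 2/(-3) = n/(sqrt(2*n**2) + 2) + 2*(-1/3) = n/(sqrt(2)*sqrt(n**2) + 2) - 2/3 = n/(2 + sqrt(2)*sqrt(n**2)) - 2/3 = -2/3 + n/(2 + sqrt(2)*sqrt(n**2)))
((-56 + 45) + 106)*s(6) = ((-56 + 45) + 106)*((-4 + 3*6 - 2*sqrt(2)*sqrt(6**2))/(3*(2 + sqrt(2)*sqrt(6**2)))) = (-11 + 106)*((-4 + 18 - 2*sqrt(2)*sqrt(36))/(3*(2 + sqrt(2)*sqrt(36)))) = 95*((-4 + 18 - 2*sqrt(2)*6)/(3*(2 + sqrt(2)*6))) = 95*((-4 + 18 - 12*sqrt(2))/(3*(2 + 6*sqrt(2)))) = 95*((14 - 12*sqrt(2))/(3*(2 + 6*sqrt(2)))) = 95*(14 - 12*sqrt(2))/(3*(2 + 6*sqrt(2)))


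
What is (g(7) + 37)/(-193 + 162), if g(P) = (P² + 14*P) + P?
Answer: -191/31 ≈ -6.1613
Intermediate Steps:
g(P) = P² + 15*P
(g(7) + 37)/(-193 + 162) = (7*(15 + 7) + 37)/(-193 + 162) = (7*22 + 37)/(-31) = (154 + 37)*(-1/31) = 191*(-1/31) = -191/31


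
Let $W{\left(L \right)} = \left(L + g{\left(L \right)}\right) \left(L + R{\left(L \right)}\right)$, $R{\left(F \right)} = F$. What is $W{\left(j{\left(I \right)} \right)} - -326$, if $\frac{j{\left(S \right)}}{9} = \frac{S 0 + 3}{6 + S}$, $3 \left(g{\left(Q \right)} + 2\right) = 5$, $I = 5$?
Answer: $\frac{40706}{121} \approx 336.41$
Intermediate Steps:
$g{\left(Q \right)} = - \frac{1}{3}$ ($g{\left(Q \right)} = -2 + \frac{1}{3} \cdot 5 = -2 + \frac{5}{3} = - \frac{1}{3}$)
$j{\left(S \right)} = \frac{27}{6 + S}$ ($j{\left(S \right)} = 9 \frac{S 0 + 3}{6 + S} = 9 \frac{0 + 3}{6 + S} = 9 \frac{3}{6 + S} = \frac{27}{6 + S}$)
$W{\left(L \right)} = 2 L \left(- \frac{1}{3} + L\right)$ ($W{\left(L \right)} = \left(L - \frac{1}{3}\right) \left(L + L\right) = \left(- \frac{1}{3} + L\right) 2 L = 2 L \left(- \frac{1}{3} + L\right)$)
$W{\left(j{\left(I \right)} \right)} - -326 = \frac{2 \frac{27}{6 + 5} \left(-1 + 3 \frac{27}{6 + 5}\right)}{3} - -326 = \frac{2 \cdot \frac{27}{11} \left(-1 + 3 \cdot \frac{27}{11}\right)}{3} + 326 = \frac{2 \cdot 27 \cdot \frac{1}{11} \left(-1 + 3 \cdot 27 \cdot \frac{1}{11}\right)}{3} + 326 = \frac{2}{3} \cdot \frac{27}{11} \left(-1 + 3 \cdot \frac{27}{11}\right) + 326 = \frac{2}{3} \cdot \frac{27}{11} \left(-1 + \frac{81}{11}\right) + 326 = \frac{2}{3} \cdot \frac{27}{11} \cdot \frac{70}{11} + 326 = \frac{1260}{121} + 326 = \frac{40706}{121}$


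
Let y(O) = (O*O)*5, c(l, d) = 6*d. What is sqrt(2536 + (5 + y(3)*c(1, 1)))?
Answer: sqrt(2811) ≈ 53.019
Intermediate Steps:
y(O) = 5*O**2 (y(O) = O**2*5 = 5*O**2)
sqrt(2536 + (5 + y(3)*c(1, 1))) = sqrt(2536 + (5 + (5*3**2)*(6*1))) = sqrt(2536 + (5 + (5*9)*6)) = sqrt(2536 + (5 + 45*6)) = sqrt(2536 + (5 + 270)) = sqrt(2536 + 275) = sqrt(2811)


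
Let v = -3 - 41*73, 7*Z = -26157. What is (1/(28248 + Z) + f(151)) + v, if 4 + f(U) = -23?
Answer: -518683310/171579 ≈ -3023.0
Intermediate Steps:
Z = -26157/7 (Z = (⅐)*(-26157) = -26157/7 ≈ -3736.7)
f(U) = -27 (f(U) = -4 - 23 = -27)
v = -2996 (v = -3 - 2993 = -2996)
(1/(28248 + Z) + f(151)) + v = (1/(28248 - 26157/7) - 27) - 2996 = (1/(171579/7) - 27) - 2996 = (7/171579 - 27) - 2996 = -4632626/171579 - 2996 = -518683310/171579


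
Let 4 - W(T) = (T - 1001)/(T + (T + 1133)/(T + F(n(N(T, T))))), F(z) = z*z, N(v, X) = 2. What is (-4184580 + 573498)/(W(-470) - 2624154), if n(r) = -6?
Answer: 369491326863/268507283432 ≈ 1.3761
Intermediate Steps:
F(z) = z**2
W(T) = 4 - (-1001 + T)/(T + (1133 + T)/(36 + T)) (W(T) = 4 - (T - 1001)/(T + (T + 1133)/(T + (-6)**2)) = 4 - (-1001 + T)/(T + (1133 + T)/(T + 36)) = 4 - (-1001 + T)/(T + (1133 + T)/(36 + T)))
(-4184580 + 573498)/(W(-470) - 2624154) = (-4184580 + 573498)/((40568 + 3*(-470)**2 + 1113*(-470))/(1133 + (-470)**2 + 37*(-470)) - 2624154) = -3611082/((40568 + 3*220900 - 523110)/(1133 + 220900 - 17390) - 2624154) = -3611082/((40568 + 662700 - 523110)/204643 - 2624154) = -3611082/((1/204643)*180158 - 2624154) = -3611082/(180158/204643 - 2624154) = -3611082/(-537014566864/204643) = -3611082*(-204643/537014566864) = 369491326863/268507283432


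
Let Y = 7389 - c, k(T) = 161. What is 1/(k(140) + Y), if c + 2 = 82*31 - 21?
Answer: 1/5031 ≈ 0.00019877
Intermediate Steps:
c = 2519 (c = -2 + (82*31 - 21) = -2 + (2542 - 21) = -2 + 2521 = 2519)
Y = 4870 (Y = 7389 - 1*2519 = 7389 - 2519 = 4870)
1/(k(140) + Y) = 1/(161 + 4870) = 1/5031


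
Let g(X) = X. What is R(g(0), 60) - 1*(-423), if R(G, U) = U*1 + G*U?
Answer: 483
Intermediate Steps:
R(G, U) = U + G*U
R(g(0), 60) - 1*(-423) = 60*(1 + 0) - 1*(-423) = 60*1 + 423 = 60 + 423 = 483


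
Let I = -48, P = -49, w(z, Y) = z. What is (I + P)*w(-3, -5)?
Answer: 291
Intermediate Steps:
(I + P)*w(-3, -5) = (-48 - 49)*(-3) = -97*(-3) = 291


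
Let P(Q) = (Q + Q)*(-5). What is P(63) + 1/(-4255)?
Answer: -2680651/4255 ≈ -630.00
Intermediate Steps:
P(Q) = -10*Q (P(Q) = (2*Q)*(-5) = -10*Q)
P(63) + 1/(-4255) = -10*63 + 1/(-4255) = -630 - 1/4255 = -2680651/4255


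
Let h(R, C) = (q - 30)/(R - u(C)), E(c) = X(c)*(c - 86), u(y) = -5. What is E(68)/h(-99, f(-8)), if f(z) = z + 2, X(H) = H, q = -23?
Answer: -115056/53 ≈ -2170.9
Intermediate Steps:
f(z) = 2 + z
E(c) = c*(-86 + c) (E(c) = c*(c - 86) = c*(-86 + c))
h(R, C) = -53/(5 + R) (h(R, C) = (-23 - 30)/(R - 1*(-5)) = -53/(R + 5) = -53/(5 + R))
E(68)/h(-99, f(-8)) = (68*(-86 + 68))/((-53/(5 - 99))) = (68*(-18))/((-53/(-94))) = -1224/((-53*(-1/94))) = -1224/53/94 = -1224*94/53 = -115056/53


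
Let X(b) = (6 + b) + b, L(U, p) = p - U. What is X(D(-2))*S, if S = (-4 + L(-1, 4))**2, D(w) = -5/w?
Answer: 11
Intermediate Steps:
S = 1 (S = (-4 + (4 - 1*(-1)))**2 = (-4 + (4 + 1))**2 = (-4 + 5)**2 = 1**2 = 1)
X(b) = 6 + 2*b
X(D(-2))*S = (6 + 2*(-5/(-2)))*1 = (6 + 2*(-5*(-1/2)))*1 = (6 + 2*(5/2))*1 = (6 + 5)*1 = 11*1 = 11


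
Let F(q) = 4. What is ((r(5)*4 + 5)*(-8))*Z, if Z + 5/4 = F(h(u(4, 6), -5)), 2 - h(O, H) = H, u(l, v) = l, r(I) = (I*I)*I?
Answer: -11110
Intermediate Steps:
r(I) = I**3 (r(I) = I**2*I = I**3)
h(O, H) = 2 - H
Z = 11/4 (Z = -5/4 + 4 = 11/4 ≈ 2.7500)
((r(5)*4 + 5)*(-8))*Z = ((5**3*4 + 5)*(-8))*(11/4) = ((125*4 + 5)*(-8))*(11/4) = ((500 + 5)*(-8))*(11/4) = (505*(-8))*(11/4) = -4040*11/4 = -11110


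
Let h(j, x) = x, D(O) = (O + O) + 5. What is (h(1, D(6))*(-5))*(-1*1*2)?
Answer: 170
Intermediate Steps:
D(O) = 5 + 2*O (D(O) = 2*O + 5 = 5 + 2*O)
(h(1, D(6))*(-5))*(-1*1*2) = ((5 + 2*6)*(-5))*(-1*1*2) = ((5 + 12)*(-5))*(-1*2) = (17*(-5))*(-2) = -85*(-2) = 170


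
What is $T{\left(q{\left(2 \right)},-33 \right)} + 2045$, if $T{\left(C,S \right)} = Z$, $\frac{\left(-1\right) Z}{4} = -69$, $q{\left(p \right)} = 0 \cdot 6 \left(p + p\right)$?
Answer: $2321$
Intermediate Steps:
$q{\left(p \right)} = 0$ ($q{\left(p \right)} = 0 \cdot 2 p = 0$)
$Z = 276$ ($Z = \left(-4\right) \left(-69\right) = 276$)
$T{\left(C,S \right)} = 276$
$T{\left(q{\left(2 \right)},-33 \right)} + 2045 = 276 + 2045 = 2321$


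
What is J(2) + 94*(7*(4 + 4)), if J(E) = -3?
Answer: 5261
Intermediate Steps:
J(2) + 94*(7*(4 + 4)) = -3 + 94*(7*(4 + 4)) = -3 + 94*(7*8) = -3 + 94*56 = -3 + 5264 = 5261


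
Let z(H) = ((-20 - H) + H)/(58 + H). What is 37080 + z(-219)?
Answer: 5969900/161 ≈ 37080.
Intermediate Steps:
z(H) = -20/(58 + H)
37080 + z(-219) = 37080 - 20/(58 - 219) = 37080 - 20/(-161) = 37080 - 20*(-1/161) = 37080 + 20/161 = 5969900/161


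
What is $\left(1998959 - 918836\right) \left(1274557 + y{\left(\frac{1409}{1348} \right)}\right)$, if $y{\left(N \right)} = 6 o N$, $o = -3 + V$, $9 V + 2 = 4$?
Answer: $\frac{927868512320189}{674} \approx 1.3767 \cdot 10^{12}$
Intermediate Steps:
$V = \frac{2}{9}$ ($V = - \frac{2}{9} + \frac{1}{9} \cdot 4 = - \frac{2}{9} + \frac{4}{9} = \frac{2}{9} \approx 0.22222$)
$o = - \frac{25}{9}$ ($o = -3 + \frac{2}{9} = - \frac{25}{9} \approx -2.7778$)
$y{\left(N \right)} = - \frac{50 N}{3}$ ($y{\left(N \right)} = 6 \left(- \frac{25}{9}\right) N = - \frac{50 N}{3}$)
$\left(1998959 - 918836\right) \left(1274557 + y{\left(\frac{1409}{1348} \right)}\right) = \left(1998959 - 918836\right) \left(1274557 - \frac{50 \cdot \frac{1409}{1348}}{3}\right) = 1080123 \left(1274557 - \frac{50 \cdot 1409 \cdot \frac{1}{1348}}{3}\right) = 1080123 \left(1274557 - \frac{35225}{2022}\right) = 1080123 \cdot \frac{2577119029}{2022} = \frac{927868512320189}{674}$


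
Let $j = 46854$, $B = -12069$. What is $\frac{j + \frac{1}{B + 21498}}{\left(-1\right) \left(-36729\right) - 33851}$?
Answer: $\frac{441786367}{27136662} \approx 16.28$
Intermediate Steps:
$\frac{j + \frac{1}{B + 21498}}{\left(-1\right) \left(-36729\right) - 33851} = \frac{46854 + \frac{1}{-12069 + 21498}}{\left(-1\right) \left(-36729\right) - 33851} = \frac{46854 + \frac{1}{9429}}{36729 - 33851} = \frac{46854 + \frac{1}{9429}}{2878} = \frac{441786367}{9429} \cdot \frac{1}{2878} = \frac{441786367}{27136662}$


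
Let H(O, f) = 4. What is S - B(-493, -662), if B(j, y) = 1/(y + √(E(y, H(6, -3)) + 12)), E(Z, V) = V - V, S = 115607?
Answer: 25331343743/219116 + √3/219116 ≈ 1.1561e+5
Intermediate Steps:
E(Z, V) = 0
B(j, y) = 1/(y + 2*√3) (B(j, y) = 1/(y + √(0 + 12)) = 1/(y + √12) = 1/(y + 2*√3))
S - B(-493, -662) = 115607 - 1/(-662 + 2*√3)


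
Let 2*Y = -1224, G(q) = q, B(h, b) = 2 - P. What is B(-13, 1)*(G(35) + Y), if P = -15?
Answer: -9809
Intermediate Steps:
B(h, b) = 17 (B(h, b) = 2 - 1*(-15) = 2 + 15 = 17)
Y = -612 (Y = (½)*(-1224) = -612)
B(-13, 1)*(G(35) + Y) = 17*(35 - 612) = 17*(-577) = -9809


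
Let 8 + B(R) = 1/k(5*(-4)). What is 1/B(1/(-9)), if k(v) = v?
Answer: -20/161 ≈ -0.12422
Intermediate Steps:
B(R) = -161/20 (B(R) = -8 + 1/(5*(-4)) = -8 + 1/(-20) = -8 - 1/20 = -161/20)
1/B(1/(-9)) = 1/(-161/20) = -20/161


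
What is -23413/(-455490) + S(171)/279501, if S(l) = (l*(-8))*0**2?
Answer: 23413/455490 ≈ 0.051402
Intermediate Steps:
S(l) = 0 (S(l) = -8*l*0 = 0)
-23413/(-455490) + S(171)/279501 = -23413/(-455490) + 0/279501 = -23413*(-1/455490) + 0*(1/279501) = 23413/455490 + 0 = 23413/455490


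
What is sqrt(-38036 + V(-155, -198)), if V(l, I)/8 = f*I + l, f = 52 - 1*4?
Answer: 6*I*sqrt(3203) ≈ 339.57*I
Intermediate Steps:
f = 48 (f = 52 - 4 = 48)
V(l, I) = 8*l + 384*I (V(l, I) = 8*(48*I + l) = 8*(l + 48*I) = 8*l + 384*I)
sqrt(-38036 + V(-155, -198)) = sqrt(-38036 + (8*(-155) + 384*(-198))) = sqrt(-38036 + (-1240 - 76032)) = sqrt(-38036 - 77272) = sqrt(-115308) = 6*I*sqrt(3203)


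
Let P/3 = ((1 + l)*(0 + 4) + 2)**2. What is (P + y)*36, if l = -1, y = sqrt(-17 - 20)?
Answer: 432 + 36*I*sqrt(37) ≈ 432.0 + 218.98*I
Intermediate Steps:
y = I*sqrt(37) (y = sqrt(-37) = I*sqrt(37) ≈ 6.0828*I)
P = 12 (P = 3*((1 - 1)*(0 + 4) + 2)**2 = 3*(0*4 + 2)**2 = 3*(0 + 2)**2 = 3*2**2 = 3*4 = 12)
(P + y)*36 = (12 + I*sqrt(37))*36 = 432 + 36*I*sqrt(37)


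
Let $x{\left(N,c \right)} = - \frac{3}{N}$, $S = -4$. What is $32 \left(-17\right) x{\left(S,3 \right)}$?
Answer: $-408$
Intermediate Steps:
$32 \left(-17\right) x{\left(S,3 \right)} = 32 \left(-17\right) \left(- \frac{3}{-4}\right) = - 544 \left(\left(-3\right) \left(- \frac{1}{4}\right)\right) = \left(-544\right) \frac{3}{4} = -408$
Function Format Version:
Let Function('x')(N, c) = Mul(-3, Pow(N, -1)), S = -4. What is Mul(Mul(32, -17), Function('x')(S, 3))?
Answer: -408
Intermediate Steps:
Mul(Mul(32, -17), Function('x')(S, 3)) = Mul(Mul(32, -17), Mul(-3, Pow(-4, -1))) = Mul(-544, Mul(-3, Rational(-1, 4))) = Mul(-544, Rational(3, 4)) = -408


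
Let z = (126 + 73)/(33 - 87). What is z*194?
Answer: -19303/27 ≈ -714.93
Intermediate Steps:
z = -199/54 (z = 199/(-54) = 199*(-1/54) = -199/54 ≈ -3.6852)
z*194 = -199/54*194 = -19303/27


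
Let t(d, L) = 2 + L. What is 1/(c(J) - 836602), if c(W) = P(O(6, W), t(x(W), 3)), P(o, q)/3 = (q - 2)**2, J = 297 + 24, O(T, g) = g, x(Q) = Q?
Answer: -1/836575 ≈ -1.1954e-6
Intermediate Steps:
J = 321
P(o, q) = 3*(-2 + q)**2 (P(o, q) = 3*(q - 2)**2 = 3*(-2 + q)**2)
c(W) = 27 (c(W) = 3*(-2 + (2 + 3))**2 = 3*(-2 + 5)**2 = 3*3**2 = 3*9 = 27)
1/(c(J) - 836602) = 1/(27 - 836602) = 1/(-836575) = -1/836575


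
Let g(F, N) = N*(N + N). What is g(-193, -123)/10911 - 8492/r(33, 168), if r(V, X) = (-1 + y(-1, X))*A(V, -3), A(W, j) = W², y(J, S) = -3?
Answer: 1700455/360063 ≈ 4.7227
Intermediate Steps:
g(F, N) = 2*N² (g(F, N) = N*(2*N) = 2*N²)
r(V, X) = -4*V² (r(V, X) = (-1 - 3)*V² = -4*V²)
g(-193, -123)/10911 - 8492/r(33, 168) = (2*(-123)²)/10911 - 8492/((-4*33²)) = (2*15129)*(1/10911) - 8492/((-4*1089)) = 30258*(1/10911) - 8492/(-4356) = 10086/3637 - 8492*(-1/4356) = 10086/3637 + 193/99 = 1700455/360063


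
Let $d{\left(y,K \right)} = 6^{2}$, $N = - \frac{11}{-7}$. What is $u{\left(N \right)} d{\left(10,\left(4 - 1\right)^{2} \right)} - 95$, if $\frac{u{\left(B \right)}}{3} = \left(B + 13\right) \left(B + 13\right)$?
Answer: $\frac{1118977}{49} \approx 22836.0$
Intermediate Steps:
$N = \frac{11}{7}$ ($N = \left(-11\right) \left(- \frac{1}{7}\right) = \frac{11}{7} \approx 1.5714$)
$u{\left(B \right)} = 3 \left(13 + B\right)^{2}$ ($u{\left(B \right)} = 3 \left(B + 13\right) \left(B + 13\right) = 3 \left(13 + B\right) \left(13 + B\right) = 3 \left(13 + B\right)^{2}$)
$d{\left(y,K \right)} = 36$
$u{\left(N \right)} d{\left(10,\left(4 - 1\right)^{2} \right)} - 95 = 3 \left(13 + \frac{11}{7}\right)^{2} \cdot 36 - 95 = 3 \left(\frac{102}{7}\right)^{2} \cdot 36 - 95 = 3 \cdot \frac{10404}{49} \cdot 36 - 95 = \frac{31212}{49} \cdot 36 - 95 = \frac{1123632}{49} - 95 = \frac{1118977}{49}$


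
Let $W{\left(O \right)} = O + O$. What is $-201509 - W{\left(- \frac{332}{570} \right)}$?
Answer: $- \frac{57429733}{285} \approx -2.0151 \cdot 10^{5}$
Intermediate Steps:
$W{\left(O \right)} = 2 O$
$-201509 - W{\left(- \frac{332}{570} \right)} = -201509 - 2 \left(- \frac{332}{570}\right) = -201509 - 2 \left(\left(-332\right) \frac{1}{570}\right) = -201509 - 2 \left(- \frac{166}{285}\right) = -201509 - - \frac{332}{285} = -201509 + \frac{332}{285} = - \frac{57429733}{285}$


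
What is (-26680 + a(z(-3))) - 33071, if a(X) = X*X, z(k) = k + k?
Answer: -59715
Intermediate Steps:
z(k) = 2*k
a(X) = X²
(-26680 + a(z(-3))) - 33071 = (-26680 + (2*(-3))²) - 33071 = (-26680 + (-6)²) - 33071 = (-26680 + 36) - 33071 = -26644 - 33071 = -59715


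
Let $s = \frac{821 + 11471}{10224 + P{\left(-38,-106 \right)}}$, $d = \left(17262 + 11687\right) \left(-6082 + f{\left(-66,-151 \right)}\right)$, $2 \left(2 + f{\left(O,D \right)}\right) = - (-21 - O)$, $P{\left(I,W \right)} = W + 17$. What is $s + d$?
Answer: $- \frac{3583271153911}{20270} \approx -1.7678 \cdot 10^{8}$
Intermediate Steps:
$P{\left(I,W \right)} = 17 + W$
$f{\left(O,D \right)} = \frac{17}{2} + \frac{O}{2}$ ($f{\left(O,D \right)} = -2 + \frac{\left(-1\right) \left(-21 - O\right)}{2} = -2 + \frac{21 + O}{2} = -2 + \left(\frac{21}{2} + \frac{O}{2}\right) = \frac{17}{2} + \frac{O}{2}$)
$d = - \frac{353554137}{2}$ ($d = \left(17262 + 11687\right) \left(-6082 + \left(\frac{17}{2} + \frac{1}{2} \left(-66\right)\right)\right) = 28949 \left(-6082 + \left(\frac{17}{2} - 33\right)\right) = 28949 \left(-6082 - \frac{49}{2}\right) = 28949 \left(- \frac{12213}{2}\right) = - \frac{353554137}{2} \approx -1.7678 \cdot 10^{8}$)
$s = \frac{12292}{10135}$ ($s = \frac{821 + 11471}{10224 + \left(17 - 106\right)} = \frac{12292}{10224 - 89} = \frac{12292}{10135} \approx 1.2128$)
$s + d = \frac{12292}{10135} - \frac{353554137}{2} = - \frac{3583271153911}{20270}$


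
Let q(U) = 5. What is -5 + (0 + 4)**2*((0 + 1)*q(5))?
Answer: 75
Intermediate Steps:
-5 + (0 + 4)**2*((0 + 1)*q(5)) = -5 + (0 + 4)**2*((0 + 1)*5) = -5 + 4**2*(1*5) = -5 + 16*5 = -5 + 80 = 75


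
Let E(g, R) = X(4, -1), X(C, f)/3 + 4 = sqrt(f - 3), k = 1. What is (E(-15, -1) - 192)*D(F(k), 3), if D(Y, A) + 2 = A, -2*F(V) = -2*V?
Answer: -204 + 6*I ≈ -204.0 + 6.0*I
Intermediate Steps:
X(C, f) = -12 + 3*sqrt(-3 + f) (X(C, f) = -12 + 3*sqrt(f - 3) = -12 + 3*sqrt(-3 + f))
E(g, R) = -12 + 6*I (E(g, R) = -12 + 3*sqrt(-3 - 1) = -12 + 3*sqrt(-4) = -12 + 3*(2*I) = -12 + 6*I)
F(V) = V (F(V) = -(-1)*V = V)
D(Y, A) = -2 + A
(E(-15, -1) - 192)*D(F(k), 3) = ((-12 + 6*I) - 192)*(-2 + 3) = (-204 + 6*I)*1 = -204 + 6*I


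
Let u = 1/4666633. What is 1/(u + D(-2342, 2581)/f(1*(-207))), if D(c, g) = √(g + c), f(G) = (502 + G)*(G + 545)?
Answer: -46396057749835300/5204803847964571 + 2171430891237460190*√239/5204803847964571 ≈ 6440.8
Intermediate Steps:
f(G) = (502 + G)*(545 + G)
D(c, g) = √(c + g)
u = 1/4666633 ≈ 2.1429e-7
1/(u + D(-2342, 2581)/f(1*(-207))) = 1/(1/4666633 + √(-2342 + 2581)/(273590 + (1*(-207))² + 1047*(1*(-207)))) = 1/(1/4666633 + √239/(273590 + (-207)² + 1047*(-207))) = 1/(1/4666633 + √239/(273590 + 42849 - 216729)) = 1/(1/4666633 + √239/99710)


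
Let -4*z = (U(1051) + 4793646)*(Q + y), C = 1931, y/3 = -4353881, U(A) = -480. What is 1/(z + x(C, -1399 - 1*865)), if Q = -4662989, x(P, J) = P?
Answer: 1/21239275868159 ≈ 4.7083e-14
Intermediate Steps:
y = -13061643 (y = 3*(-4353881) = -13061643)
z = 21239275866228 (z = -(-480 + 4793646)*(-4662989 - 13061643)/4 = -2396583*(-17724632)/2 = -¼*(-84957103464912) = 21239275866228)
1/(z + x(C, -1399 - 1*865)) = 1/(21239275866228 + 1931) = 1/21239275868159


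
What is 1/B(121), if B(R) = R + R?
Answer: 1/242 ≈ 0.0041322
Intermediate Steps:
B(R) = 2*R
1/B(121) = 1/(2*121) = 1/242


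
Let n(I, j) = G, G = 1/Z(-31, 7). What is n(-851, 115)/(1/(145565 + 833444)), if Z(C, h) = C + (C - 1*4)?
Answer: -979009/66 ≈ -14833.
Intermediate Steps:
Z(C, h) = -4 + 2*C (Z(C, h) = C + (C - 4) = C + (-4 + C) = -4 + 2*C)
G = -1/66 (G = 1/(-4 + 2*(-31)) = 1/(-4 - 62) = 1/(-66) = -1/66 ≈ -0.015152)
n(I, j) = -1/66
n(-851, 115)/(1/(145565 + 833444)) = -1/(66*(1/(145565 + 833444))) = -1/(66*(1/979009)) = -1/(66*1/979009) = -1/66*979009 = -979009/66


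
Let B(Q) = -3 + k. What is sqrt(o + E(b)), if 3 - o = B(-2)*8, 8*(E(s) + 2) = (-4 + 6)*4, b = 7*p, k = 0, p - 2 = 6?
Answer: sqrt(26) ≈ 5.0990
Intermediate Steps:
p = 8 (p = 2 + 6 = 8)
b = 56 (b = 7*8 = 56)
B(Q) = -3 (B(Q) = -3 + 0 = -3)
E(s) = -1 (E(s) = -2 + ((-4 + 6)*4)/8 = -2 + (2*4)/8 = -2 + (1/8)*8 = -2 + 1 = -1)
o = 27 (o = 3 - (-3)*8 = 3 - 1*(-24) = 3 + 24 = 27)
sqrt(o + E(b)) = sqrt(27 - 1) = sqrt(26)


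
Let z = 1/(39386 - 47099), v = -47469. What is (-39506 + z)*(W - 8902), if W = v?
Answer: 17176794952009/7713 ≈ 2.2270e+9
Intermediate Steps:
W = -47469
z = -1/7713 (z = 1/(-7713) = -1/7713 ≈ -0.00012965)
(-39506 + z)*(W - 8902) = (-39506 - 1/7713)*(-47469 - 8902) = -304709779/7713*(-56371) = 17176794952009/7713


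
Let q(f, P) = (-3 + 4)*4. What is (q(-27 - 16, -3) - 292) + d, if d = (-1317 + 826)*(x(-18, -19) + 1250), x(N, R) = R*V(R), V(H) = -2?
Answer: -632696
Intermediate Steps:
q(f, P) = 4 (q(f, P) = 1*4 = 4)
x(N, R) = -2*R (x(N, R) = R*(-2) = -2*R)
d = -632408 (d = (-1317 + 826)*(-2*(-19) + 1250) = -491*(38 + 1250) = -491*1288 = -632408)
(q(-27 - 16, -3) - 292) + d = (4 - 292) - 632408 = -288 - 632408 = -632696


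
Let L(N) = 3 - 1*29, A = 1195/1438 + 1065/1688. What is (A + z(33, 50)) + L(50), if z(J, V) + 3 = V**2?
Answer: 3000757827/1213672 ≈ 2472.5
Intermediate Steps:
z(J, V) = -3 + V**2
A = 1774315/1213672 (A = 1195*(1/1438) + 1065*(1/1688) = 1195/1438 + 1065/1688 = 1774315/1213672 ≈ 1.4619)
L(N) = -26 (L(N) = 3 - 29 = -26)
(A + z(33, 50)) + L(50) = (1774315/1213672 + (-3 + 50**2)) - 26 = (1774315/1213672 + (-3 + 2500)) - 26 = (1774315/1213672 + 2497) - 26 = 3032313299/1213672 - 26 = 3000757827/1213672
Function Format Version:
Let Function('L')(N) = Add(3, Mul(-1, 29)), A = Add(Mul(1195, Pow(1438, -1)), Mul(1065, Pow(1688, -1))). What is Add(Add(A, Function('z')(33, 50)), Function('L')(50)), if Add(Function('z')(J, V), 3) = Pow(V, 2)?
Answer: Rational(3000757827, 1213672) ≈ 2472.5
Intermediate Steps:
Function('z')(J, V) = Add(-3, Pow(V, 2))
A = Rational(1774315, 1213672) (A = Add(Mul(1195, Rational(1, 1438)), Mul(1065, Rational(1, 1688))) = Add(Rational(1195, 1438), Rational(1065, 1688)) = Rational(1774315, 1213672) ≈ 1.4619)
Function('L')(N) = -26 (Function('L')(N) = Add(3, -29) = -26)
Add(Add(A, Function('z')(33, 50)), Function('L')(50)) = Add(Add(Rational(1774315, 1213672), Add(-3, Pow(50, 2))), -26) = Add(Add(Rational(1774315, 1213672), Add(-3, 2500)), -26) = Add(Add(Rational(1774315, 1213672), 2497), -26) = Add(Rational(3032313299, 1213672), -26) = Rational(3000757827, 1213672)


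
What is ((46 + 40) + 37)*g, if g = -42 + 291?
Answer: 30627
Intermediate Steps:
g = 249
((46 + 40) + 37)*g = ((46 + 40) + 37)*249 = (86 + 37)*249 = 123*249 = 30627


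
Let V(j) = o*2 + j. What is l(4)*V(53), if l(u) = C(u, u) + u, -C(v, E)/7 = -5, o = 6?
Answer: 2535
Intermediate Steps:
C(v, E) = 35 (C(v, E) = -7*(-5) = 35)
V(j) = 12 + j (V(j) = 6*2 + j = 12 + j)
l(u) = 35 + u
l(4)*V(53) = (35 + 4)*(12 + 53) = 39*65 = 2535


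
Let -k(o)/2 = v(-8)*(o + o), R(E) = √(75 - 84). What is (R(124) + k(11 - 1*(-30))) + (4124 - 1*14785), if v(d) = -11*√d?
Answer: -10661 + 3*I + 3608*I*√2 ≈ -10661.0 + 5105.5*I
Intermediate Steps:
R(E) = 3*I (R(E) = √(-9) = 3*I)
k(o) = 88*I*o*√2 (k(o) = -2*(-22*I*√2)*(o + o) = -2*(-22*I*√2)*2*o = -(-88)*I*o*√2 = 88*I*o*√2)
(R(124) + k(11 - 1*(-30))) + (4124 - 1*14785) = (3*I + 88*I*(11 - 1*(-30))*√2) + (4124 - 1*14785) = (3*I + 88*I*(11 + 30)*√2) + (4124 - 14785) = (3*I + 88*I*41*√2) - 10661 = (3*I + 3608*I*√2) - 10661 = -10661 + 3*I + 3608*I*√2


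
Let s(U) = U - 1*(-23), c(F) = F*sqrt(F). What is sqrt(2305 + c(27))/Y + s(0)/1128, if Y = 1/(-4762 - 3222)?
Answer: 23/1128 - 7984*sqrt(2305 + 81*sqrt(3)) ≈ -3.9481e+5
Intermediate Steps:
c(F) = F**(3/2)
s(U) = 23 + U (s(U) = U + 23 = 23 + U)
Y = -1/7984 (Y = 1/(-7984) = -1/7984 ≈ -0.00012525)
sqrt(2305 + c(27))/Y + s(0)/1128 = sqrt(2305 + 27**(3/2))/(-1/7984) + (23 + 0)/1128 = sqrt(2305 + 81*sqrt(3))*(-7984) + 23*(1/1128) = -7984*sqrt(2305 + 81*sqrt(3)) + 23/1128 = 23/1128 - 7984*sqrt(2305 + 81*sqrt(3))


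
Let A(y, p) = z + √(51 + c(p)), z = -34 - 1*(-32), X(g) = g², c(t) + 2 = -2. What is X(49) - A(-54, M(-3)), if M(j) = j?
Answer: 2403 - √47 ≈ 2396.1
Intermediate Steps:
c(t) = -4 (c(t) = -2 - 2 = -4)
z = -2 (z = -34 + 32 = -2)
A(y, p) = -2 + √47 (A(y, p) = -2 + √(51 - 4) = -2 + √47)
X(49) - A(-54, M(-3)) = 49² - (-2 + √47) = 2401 + (2 - √47) = 2403 - √47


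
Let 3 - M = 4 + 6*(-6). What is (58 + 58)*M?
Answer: 4060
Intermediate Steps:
M = 35 (M = 3 - (4 + 6*(-6)) = 3 - (4 - 36) = 3 - 1*(-32) = 3 + 32 = 35)
(58 + 58)*M = (58 + 58)*35 = 116*35 = 4060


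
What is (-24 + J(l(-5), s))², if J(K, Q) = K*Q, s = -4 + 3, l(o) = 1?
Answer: 625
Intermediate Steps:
s = -1
(-24 + J(l(-5), s))² = (-24 + 1*(-1))² = (-24 - 1)² = (-25)² = 625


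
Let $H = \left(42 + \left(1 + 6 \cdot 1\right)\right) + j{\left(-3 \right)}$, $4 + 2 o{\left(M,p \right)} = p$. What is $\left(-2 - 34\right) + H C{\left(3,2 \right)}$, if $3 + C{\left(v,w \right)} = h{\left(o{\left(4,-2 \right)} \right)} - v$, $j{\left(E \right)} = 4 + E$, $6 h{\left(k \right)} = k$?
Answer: $-361$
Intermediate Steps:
$o{\left(M,p \right)} = -2 + \frac{p}{2}$
$h{\left(k \right)} = \frac{k}{6}$
$H = 50$ ($H = \left(42 + \left(1 + 6 \cdot 1\right)\right) + \left(4 - 3\right) = \left(42 + \left(1 + 6\right)\right) + 1 = \left(42 + 7\right) + 1 = 49 + 1 = 50$)
$C{\left(v,w \right)} = - \frac{7}{2} - v$ ($C{\left(v,w \right)} = -3 - \left(v - \frac{-2 + \frac{1}{2} \left(-2\right)}{6}\right) = -3 - \left(v - \frac{-2 - 1}{6}\right) = -3 - \left(\frac{1}{2} + v\right) = - \frac{7}{2} - v$)
$\left(-2 - 34\right) + H C{\left(3,2 \right)} = \left(-2 - 34\right) + 50 \left(- \frac{7}{2} - 3\right) = -36 + 50 \left(- \frac{7}{2} - 3\right) = -36 + 50 \left(- \frac{13}{2}\right) = -36 - 325 = -361$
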